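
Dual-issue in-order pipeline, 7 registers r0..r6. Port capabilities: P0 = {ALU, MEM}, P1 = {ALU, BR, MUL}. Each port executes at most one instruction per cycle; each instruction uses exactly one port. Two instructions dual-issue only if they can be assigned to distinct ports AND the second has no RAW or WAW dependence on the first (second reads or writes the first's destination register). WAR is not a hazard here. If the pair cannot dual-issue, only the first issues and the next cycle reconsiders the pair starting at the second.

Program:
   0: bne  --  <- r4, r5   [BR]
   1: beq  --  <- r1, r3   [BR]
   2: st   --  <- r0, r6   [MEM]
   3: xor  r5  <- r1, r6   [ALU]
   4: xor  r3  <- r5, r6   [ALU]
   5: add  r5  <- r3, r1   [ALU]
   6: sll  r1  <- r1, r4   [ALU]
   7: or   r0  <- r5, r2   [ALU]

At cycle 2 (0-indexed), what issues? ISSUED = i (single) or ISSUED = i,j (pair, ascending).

ISSUED = 3

#0 head=0: bne.BR i0 no-port BR/BR
#1 head=1: beq.BR;st.MEM i1/i2 dual
#2 head=3: xor.ALU i3 RAW r5
#3 head=4: xor.ALU i4 RAW r3
#4 head=5: add.ALU;sll.ALU i5/i6 dual
#5 head=7: or.ALU i7 tail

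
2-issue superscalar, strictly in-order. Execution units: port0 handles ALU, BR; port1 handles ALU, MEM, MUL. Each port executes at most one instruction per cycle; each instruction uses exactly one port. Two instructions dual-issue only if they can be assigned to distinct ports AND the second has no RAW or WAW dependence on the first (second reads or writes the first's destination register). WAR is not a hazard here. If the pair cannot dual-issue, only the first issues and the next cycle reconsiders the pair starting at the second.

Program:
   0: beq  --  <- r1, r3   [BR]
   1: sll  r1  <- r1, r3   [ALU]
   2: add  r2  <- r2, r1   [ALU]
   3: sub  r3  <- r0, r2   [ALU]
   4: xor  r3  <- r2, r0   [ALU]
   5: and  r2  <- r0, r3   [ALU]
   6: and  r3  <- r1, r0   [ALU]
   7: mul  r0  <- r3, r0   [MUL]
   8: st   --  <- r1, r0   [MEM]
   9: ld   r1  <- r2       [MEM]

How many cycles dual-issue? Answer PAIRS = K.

PAIRS = 2

t=0 i0/i1:beq;sll ; dual
t=1 i2:add ; RAW r2
t=2 i3:sub ; WAW r3
t=3 i4:xor ; RAW r3
t=4 i5/i6:and;and ; dual
t=5 i7:mul ; no-port MUL/MEM
t=6 i8:st ; no-port MEM/MEM
t=7 i9:ld ; tail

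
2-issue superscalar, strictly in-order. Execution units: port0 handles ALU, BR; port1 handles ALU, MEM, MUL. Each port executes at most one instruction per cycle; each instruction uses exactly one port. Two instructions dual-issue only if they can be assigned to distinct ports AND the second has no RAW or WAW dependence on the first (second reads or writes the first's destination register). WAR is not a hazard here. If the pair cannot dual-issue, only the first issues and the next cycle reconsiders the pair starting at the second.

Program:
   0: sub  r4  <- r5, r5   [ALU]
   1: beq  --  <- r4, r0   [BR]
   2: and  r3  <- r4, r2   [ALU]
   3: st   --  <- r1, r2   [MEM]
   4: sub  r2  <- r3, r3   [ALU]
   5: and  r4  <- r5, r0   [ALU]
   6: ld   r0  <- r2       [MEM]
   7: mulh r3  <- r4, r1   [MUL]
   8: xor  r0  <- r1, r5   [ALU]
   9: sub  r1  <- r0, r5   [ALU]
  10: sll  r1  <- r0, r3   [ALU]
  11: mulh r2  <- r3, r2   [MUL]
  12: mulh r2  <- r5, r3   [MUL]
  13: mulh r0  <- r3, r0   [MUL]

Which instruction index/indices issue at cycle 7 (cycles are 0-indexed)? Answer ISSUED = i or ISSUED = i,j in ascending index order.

ISSUED = 12

  cy0 -> i0 (sub) RAW r4
  cy1 -> i1&i2 (beq;and) pair
  cy2 -> i3&i4 (st;sub) pair
  cy3 -> i5&i6 (and;ld) pair
  cy4 -> i7&i8 (mulh;xor) pair
  cy5 -> i9 (sub) WAW r1
  cy6 -> i10&i11 (sll;mulh) pair
  cy7 -> i12 (mulh) no-port MUL/MUL
  cy8 -> i13 (mulh) tail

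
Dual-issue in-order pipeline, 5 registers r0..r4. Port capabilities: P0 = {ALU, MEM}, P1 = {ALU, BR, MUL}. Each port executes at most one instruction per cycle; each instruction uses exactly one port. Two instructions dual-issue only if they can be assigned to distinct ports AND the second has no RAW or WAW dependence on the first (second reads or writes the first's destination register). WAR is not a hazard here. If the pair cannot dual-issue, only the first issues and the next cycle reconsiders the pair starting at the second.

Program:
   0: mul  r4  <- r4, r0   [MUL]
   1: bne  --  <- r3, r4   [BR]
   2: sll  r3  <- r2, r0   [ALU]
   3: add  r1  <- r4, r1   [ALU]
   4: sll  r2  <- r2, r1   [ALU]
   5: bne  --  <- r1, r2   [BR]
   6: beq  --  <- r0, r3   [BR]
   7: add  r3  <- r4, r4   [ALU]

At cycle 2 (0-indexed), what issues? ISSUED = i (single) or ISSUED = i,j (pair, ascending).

ISSUED = 3

0. mul @i0  | no-port MUL/BR
1. bne+sll @i1/i2  | pair
2. add @i3  | RAW r1
3. sll @i4  | RAW r2
4. bne @i5  | no-port BR/BR
5. beq+add @i6/i7  | pair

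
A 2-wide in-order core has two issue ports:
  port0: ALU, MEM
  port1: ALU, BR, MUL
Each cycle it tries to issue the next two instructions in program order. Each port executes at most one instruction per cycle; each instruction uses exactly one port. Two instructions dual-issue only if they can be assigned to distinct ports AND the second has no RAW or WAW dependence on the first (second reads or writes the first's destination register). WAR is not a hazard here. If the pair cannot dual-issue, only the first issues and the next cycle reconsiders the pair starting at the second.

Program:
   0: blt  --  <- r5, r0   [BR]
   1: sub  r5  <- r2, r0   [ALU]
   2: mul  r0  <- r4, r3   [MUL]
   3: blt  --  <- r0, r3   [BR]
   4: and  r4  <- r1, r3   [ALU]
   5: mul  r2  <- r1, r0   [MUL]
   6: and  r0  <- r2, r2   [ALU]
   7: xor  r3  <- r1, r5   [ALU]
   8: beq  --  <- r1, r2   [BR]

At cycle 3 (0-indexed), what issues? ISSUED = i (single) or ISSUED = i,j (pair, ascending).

ISSUED = 5

#0 head=0: blt.BR;sub.ALU i0+i1 2-wide
#1 head=2: mul.MUL i2 no-port MUL/BR
#2 head=3: blt.BR;and.ALU i3+i4 2-wide
#3 head=5: mul.MUL i5 RAW r2
#4 head=6: and.ALU;xor.ALU i6+i7 2-wide
#5 head=8: beq.BR i8 tail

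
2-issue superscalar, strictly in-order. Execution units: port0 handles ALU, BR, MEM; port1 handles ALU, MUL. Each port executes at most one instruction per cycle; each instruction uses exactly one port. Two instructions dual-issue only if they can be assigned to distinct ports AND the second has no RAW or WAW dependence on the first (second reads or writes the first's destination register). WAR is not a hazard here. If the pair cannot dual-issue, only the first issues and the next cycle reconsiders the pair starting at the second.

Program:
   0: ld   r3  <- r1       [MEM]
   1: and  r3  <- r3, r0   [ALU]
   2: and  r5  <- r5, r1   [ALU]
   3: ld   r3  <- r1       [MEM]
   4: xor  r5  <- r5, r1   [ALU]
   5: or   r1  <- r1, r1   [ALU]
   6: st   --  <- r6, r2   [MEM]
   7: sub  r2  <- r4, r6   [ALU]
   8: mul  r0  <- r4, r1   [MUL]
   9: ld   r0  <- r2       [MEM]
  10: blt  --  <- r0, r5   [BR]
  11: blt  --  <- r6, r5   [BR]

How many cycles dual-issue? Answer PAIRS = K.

t=0 i0:ld.MEM ; RAW+WAW r3
t=1 i1,i2:and.ALU and.ALU ; dual
t=2 i3,i4:ld.MEM xor.ALU ; dual
t=3 i5,i6:or.ALU st.MEM ; dual
t=4 i7,i8:sub.ALU mul.MUL ; dual
t=5 i9:ld.MEM ; no-port MEM/BR
t=6 i10:blt.BR ; no-port BR/BR
t=7 i11:blt.BR ; tail

PAIRS = 4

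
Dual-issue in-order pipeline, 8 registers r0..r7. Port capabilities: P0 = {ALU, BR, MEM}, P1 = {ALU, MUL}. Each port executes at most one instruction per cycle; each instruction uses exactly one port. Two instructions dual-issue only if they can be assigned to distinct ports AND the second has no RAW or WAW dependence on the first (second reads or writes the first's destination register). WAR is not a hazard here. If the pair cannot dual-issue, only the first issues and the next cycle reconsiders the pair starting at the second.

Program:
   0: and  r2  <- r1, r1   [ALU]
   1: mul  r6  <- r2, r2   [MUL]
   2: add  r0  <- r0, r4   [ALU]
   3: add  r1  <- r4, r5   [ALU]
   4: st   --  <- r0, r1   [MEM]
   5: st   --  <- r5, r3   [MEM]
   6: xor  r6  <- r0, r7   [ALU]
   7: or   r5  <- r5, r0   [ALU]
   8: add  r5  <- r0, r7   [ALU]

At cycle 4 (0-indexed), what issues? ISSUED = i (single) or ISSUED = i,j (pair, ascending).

ISSUED = 5,6

t=0 i0:and.ALU ; RAW r2
t=1 i1,i2:mul.MUL/add.ALU ; 2-wide
t=2 i3:add.ALU ; RAW r1
t=3 i4:st.MEM ; no-port MEM/MEM
t=4 i5,i6:st.MEM/xor.ALU ; 2-wide
t=5 i7:or.ALU ; WAW r5
t=6 i8:add.ALU ; tail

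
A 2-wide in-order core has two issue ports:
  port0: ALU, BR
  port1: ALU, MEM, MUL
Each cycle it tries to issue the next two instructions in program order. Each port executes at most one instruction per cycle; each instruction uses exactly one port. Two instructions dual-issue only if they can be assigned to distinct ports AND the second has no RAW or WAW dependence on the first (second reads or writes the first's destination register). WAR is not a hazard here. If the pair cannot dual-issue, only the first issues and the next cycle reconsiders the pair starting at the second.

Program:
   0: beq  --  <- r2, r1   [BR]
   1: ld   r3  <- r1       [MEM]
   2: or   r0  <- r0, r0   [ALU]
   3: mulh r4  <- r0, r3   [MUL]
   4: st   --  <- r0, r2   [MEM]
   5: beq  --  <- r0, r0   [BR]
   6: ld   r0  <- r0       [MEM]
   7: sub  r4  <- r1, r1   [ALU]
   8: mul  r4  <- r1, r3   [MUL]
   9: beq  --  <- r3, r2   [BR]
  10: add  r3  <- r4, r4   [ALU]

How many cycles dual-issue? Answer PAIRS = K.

[0] i0/i1  beq/ld  -- pair
[1] i2  or  -- RAW r0
[2] i3  mulh  -- no-port MUL/MEM
[3] i4/i5  st/beq  -- pair
[4] i6/i7  ld/sub  -- pair
[5] i8/i9  mul/beq  -- pair
[6] i10  add  -- tail

PAIRS = 4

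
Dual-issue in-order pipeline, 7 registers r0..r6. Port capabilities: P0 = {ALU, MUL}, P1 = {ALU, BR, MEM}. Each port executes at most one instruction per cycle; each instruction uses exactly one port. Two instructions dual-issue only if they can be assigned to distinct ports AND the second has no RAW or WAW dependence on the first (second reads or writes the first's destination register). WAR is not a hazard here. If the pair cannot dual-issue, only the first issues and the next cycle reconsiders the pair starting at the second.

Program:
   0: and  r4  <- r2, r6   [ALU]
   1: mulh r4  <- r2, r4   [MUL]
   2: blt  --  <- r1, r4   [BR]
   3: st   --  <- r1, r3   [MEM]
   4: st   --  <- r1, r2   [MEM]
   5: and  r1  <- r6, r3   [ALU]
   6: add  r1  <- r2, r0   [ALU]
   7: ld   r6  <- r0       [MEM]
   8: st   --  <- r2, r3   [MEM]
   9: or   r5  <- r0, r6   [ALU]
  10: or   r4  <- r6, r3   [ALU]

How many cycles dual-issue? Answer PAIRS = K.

  cy0 -> i0 (and) RAW+WAW r4
  cy1 -> i1 (mulh) RAW r4
  cy2 -> i2 (blt) no-port BR/MEM
  cy3 -> i3 (st) no-port MEM/MEM
  cy4 -> i4,i5 (st and) pair
  cy5 -> i6,i7 (add ld) pair
  cy6 -> i8,i9 (st or) pair
  cy7 -> i10 (or) tail

PAIRS = 3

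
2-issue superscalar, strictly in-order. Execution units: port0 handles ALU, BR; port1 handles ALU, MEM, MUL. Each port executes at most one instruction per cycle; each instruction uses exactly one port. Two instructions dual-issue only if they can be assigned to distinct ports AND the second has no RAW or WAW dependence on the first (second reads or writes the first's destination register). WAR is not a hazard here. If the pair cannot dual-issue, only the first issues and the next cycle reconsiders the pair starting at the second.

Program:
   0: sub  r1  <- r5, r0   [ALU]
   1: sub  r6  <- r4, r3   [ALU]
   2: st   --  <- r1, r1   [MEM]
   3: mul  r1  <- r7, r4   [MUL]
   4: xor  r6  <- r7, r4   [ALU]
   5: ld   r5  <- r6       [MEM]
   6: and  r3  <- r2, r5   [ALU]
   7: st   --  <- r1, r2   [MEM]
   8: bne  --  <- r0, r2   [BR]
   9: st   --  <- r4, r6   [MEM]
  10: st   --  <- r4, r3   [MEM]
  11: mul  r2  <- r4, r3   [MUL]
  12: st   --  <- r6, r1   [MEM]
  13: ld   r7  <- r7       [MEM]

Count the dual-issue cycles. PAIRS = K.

PAIRS = 4

#0 head=0: sub.ALU/sub.ALU i0+i1 2-wide
#1 head=2: st.MEM i2 no-port MEM/MUL
#2 head=3: mul.MUL/xor.ALU i3+i4 2-wide
#3 head=5: ld.MEM i5 RAW r5
#4 head=6: and.ALU/st.MEM i6+i7 2-wide
#5 head=8: bne.BR/st.MEM i8+i9 2-wide
#6 head=10: st.MEM i10 no-port MEM/MUL
#7 head=11: mul.MUL i11 no-port MUL/MEM
#8 head=12: st.MEM i12 no-port MEM/MEM
#9 head=13: ld.MEM i13 tail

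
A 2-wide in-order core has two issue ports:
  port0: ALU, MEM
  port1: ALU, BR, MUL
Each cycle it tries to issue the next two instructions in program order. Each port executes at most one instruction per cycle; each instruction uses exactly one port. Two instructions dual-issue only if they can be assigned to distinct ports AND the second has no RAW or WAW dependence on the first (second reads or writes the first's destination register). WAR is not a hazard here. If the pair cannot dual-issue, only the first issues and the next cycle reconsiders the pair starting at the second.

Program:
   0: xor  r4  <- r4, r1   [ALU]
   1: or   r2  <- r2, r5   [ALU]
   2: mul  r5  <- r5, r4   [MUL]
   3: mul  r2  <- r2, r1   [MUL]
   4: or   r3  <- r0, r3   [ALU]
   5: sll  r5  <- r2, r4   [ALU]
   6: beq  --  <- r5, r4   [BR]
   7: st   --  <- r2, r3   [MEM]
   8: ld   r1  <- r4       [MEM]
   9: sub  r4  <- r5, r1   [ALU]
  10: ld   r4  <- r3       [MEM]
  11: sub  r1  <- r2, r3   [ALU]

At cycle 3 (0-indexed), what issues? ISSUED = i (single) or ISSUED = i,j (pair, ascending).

ISSUED = 5

[0] i0+i1  xor.ALU or.ALU  -- 2-wide
[1] i2  mul.MUL  -- no-port MUL/MUL
[2] i3+i4  mul.MUL or.ALU  -- 2-wide
[3] i5  sll.ALU  -- RAW r5
[4] i6+i7  beq.BR st.MEM  -- 2-wide
[5] i8  ld.MEM  -- RAW r1
[6] i9  sub.ALU  -- WAW r4
[7] i10+i11  ld.MEM sub.ALU  -- 2-wide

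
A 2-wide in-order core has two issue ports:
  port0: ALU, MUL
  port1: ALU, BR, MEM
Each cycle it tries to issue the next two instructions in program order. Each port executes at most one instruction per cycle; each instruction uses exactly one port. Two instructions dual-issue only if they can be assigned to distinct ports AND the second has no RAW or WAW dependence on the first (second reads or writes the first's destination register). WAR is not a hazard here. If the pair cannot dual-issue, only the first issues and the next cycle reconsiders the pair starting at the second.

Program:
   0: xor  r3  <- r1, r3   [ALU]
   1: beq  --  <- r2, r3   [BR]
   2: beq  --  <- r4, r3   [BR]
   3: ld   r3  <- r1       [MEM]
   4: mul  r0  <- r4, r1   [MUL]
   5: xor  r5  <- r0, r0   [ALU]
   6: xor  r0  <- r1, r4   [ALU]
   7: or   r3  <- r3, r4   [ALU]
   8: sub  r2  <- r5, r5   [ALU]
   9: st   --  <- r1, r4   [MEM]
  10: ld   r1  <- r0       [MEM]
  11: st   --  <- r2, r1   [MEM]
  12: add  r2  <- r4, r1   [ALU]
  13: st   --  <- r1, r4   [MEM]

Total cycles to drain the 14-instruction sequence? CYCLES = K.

t=0 i0:xor ; RAW r3
t=1 i1:beq ; no-port BR/BR
t=2 i2:beq ; no-port BR/MEM
t=3 i3&i4:ld;mul ; 2-wide
t=4 i5&i6:xor;xor ; 2-wide
t=5 i7&i8:or;sub ; 2-wide
t=6 i9:st ; no-port MEM/MEM
t=7 i10:ld ; no-port MEM/MEM
t=8 i11&i12:st;add ; 2-wide
t=9 i13:st ; tail

CYCLES = 10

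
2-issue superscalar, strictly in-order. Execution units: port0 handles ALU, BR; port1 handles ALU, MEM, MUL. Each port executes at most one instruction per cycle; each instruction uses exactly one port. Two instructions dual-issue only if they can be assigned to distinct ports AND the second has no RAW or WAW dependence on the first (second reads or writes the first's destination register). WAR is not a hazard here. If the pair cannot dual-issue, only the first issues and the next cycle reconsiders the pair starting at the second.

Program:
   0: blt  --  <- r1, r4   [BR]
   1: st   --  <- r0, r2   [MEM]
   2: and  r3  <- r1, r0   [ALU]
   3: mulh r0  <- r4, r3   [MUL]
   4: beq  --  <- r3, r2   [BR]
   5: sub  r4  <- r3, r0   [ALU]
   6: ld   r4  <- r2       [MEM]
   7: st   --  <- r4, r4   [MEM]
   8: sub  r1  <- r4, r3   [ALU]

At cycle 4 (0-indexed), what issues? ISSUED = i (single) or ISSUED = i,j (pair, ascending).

#0 head=0: blt+st i0+i1 pair
#1 head=2: and i2 RAW r3
#2 head=3: mulh+beq i3+i4 pair
#3 head=5: sub i5 WAW r4
#4 head=6: ld i6 no-port MEM/MEM
#5 head=7: st+sub i7+i8 pair

ISSUED = 6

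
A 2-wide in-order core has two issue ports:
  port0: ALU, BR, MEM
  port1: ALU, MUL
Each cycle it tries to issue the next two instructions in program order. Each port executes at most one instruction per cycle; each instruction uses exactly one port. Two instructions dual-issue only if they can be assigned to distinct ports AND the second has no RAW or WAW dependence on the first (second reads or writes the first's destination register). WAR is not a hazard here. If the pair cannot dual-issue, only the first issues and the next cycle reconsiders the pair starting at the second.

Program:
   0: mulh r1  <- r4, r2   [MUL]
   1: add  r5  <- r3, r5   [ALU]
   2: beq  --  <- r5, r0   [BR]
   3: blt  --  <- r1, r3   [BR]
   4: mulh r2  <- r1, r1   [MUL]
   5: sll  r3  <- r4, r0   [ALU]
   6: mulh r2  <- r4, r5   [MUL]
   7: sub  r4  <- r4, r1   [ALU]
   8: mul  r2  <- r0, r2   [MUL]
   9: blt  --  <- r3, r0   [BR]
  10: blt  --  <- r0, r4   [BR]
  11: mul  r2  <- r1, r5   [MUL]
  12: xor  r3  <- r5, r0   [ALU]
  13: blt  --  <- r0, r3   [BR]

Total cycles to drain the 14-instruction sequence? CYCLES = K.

CYCLES = 9

c0: i0&i1 mulh add  dual
c1: i2 beq  no-port BR/BR
c2: i3&i4 blt mulh  dual
c3: i5&i6 sll mulh  dual
c4: i7&i8 sub mul  dual
c5: i9 blt  no-port BR/BR
c6: i10&i11 blt mul  dual
c7: i12 xor  RAW r3
c8: i13 blt  tail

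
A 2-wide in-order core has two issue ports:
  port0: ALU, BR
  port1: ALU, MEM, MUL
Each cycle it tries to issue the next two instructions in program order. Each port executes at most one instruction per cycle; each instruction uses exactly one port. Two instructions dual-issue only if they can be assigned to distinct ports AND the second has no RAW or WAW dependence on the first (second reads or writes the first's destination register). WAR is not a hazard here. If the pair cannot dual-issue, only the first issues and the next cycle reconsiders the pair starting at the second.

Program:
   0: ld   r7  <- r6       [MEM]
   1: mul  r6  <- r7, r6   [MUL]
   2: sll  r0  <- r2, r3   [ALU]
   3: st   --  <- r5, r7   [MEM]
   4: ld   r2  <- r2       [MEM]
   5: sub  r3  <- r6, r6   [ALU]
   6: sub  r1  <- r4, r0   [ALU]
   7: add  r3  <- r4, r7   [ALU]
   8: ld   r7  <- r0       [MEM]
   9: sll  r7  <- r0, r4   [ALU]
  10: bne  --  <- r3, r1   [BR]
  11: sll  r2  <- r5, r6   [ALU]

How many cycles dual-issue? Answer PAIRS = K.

PAIRS = 4

[0] i0  ld.MEM  -- no-port MEM/MUL
[1] i1+i2  mul.MUL/sll.ALU  -- pair
[2] i3  st.MEM  -- no-port MEM/MEM
[3] i4+i5  ld.MEM/sub.ALU  -- pair
[4] i6+i7  sub.ALU/add.ALU  -- pair
[5] i8  ld.MEM  -- WAW r7
[6] i9+i10  sll.ALU/bne.BR  -- pair
[7] i11  sll.ALU  -- tail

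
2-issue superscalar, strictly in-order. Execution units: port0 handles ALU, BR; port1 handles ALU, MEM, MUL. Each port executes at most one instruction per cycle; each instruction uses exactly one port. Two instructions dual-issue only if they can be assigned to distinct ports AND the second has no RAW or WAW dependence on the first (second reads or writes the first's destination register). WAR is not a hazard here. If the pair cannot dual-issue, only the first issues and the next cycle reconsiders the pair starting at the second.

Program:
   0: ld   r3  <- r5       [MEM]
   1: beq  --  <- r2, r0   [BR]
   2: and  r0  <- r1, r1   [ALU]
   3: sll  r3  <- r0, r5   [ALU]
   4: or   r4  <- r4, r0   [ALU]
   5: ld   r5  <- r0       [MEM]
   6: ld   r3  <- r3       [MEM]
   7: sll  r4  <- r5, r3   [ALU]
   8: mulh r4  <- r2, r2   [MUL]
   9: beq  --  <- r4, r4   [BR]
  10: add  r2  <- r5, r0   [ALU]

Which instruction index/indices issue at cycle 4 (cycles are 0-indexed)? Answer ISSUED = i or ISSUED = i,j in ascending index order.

c0: i0&i1 ld;beq  dual
c1: i2 and  RAW r0
c2: i3&i4 sll;or  dual
c3: i5 ld  no-port MEM/MEM
c4: i6 ld  RAW r3
c5: i7 sll  WAW r4
c6: i8 mulh  RAW r4
c7: i9&i10 beq;add  dual

ISSUED = 6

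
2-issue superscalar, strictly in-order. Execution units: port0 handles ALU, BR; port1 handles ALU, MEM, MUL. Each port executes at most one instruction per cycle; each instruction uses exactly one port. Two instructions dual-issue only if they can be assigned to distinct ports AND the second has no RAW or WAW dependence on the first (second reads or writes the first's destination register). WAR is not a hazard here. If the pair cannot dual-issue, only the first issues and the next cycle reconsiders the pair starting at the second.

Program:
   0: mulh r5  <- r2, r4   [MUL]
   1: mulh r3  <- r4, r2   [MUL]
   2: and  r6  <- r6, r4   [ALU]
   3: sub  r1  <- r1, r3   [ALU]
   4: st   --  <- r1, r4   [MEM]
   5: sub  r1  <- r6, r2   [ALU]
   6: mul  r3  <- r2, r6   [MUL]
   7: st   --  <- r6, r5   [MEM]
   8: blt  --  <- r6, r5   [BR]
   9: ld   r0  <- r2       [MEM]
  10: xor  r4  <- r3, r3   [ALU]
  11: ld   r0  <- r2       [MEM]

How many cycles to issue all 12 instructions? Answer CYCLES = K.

  cy0 -> i0 (mulh.MUL) no-port MUL/MUL
  cy1 -> i1&i2 (mulh.MUL;and.ALU) pair
  cy2 -> i3 (sub.ALU) RAW r1
  cy3 -> i4&i5 (st.MEM;sub.ALU) pair
  cy4 -> i6 (mul.MUL) no-port MUL/MEM
  cy5 -> i7&i8 (st.MEM;blt.BR) pair
  cy6 -> i9&i10 (ld.MEM;xor.ALU) pair
  cy7 -> i11 (ld.MEM) tail

CYCLES = 8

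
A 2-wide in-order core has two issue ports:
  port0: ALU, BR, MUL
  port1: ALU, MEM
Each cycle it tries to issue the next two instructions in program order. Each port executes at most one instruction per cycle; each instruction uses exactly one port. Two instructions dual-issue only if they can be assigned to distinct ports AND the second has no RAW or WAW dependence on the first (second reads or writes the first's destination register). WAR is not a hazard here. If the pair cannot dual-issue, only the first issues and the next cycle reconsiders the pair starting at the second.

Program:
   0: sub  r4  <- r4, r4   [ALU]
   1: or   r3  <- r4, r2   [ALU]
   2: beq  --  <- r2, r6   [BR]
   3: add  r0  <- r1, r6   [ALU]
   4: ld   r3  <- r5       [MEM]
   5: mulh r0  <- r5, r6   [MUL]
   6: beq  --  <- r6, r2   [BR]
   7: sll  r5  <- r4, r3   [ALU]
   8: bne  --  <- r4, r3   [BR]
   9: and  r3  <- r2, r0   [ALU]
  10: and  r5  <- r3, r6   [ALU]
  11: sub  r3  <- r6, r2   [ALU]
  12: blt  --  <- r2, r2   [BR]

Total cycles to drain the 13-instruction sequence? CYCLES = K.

CYCLES = 8

#0 head=0: sub.ALU i0 RAW r4
#1 head=1: or.ALU/beq.BR i1,i2 dual
#2 head=3: add.ALU/ld.MEM i3,i4 dual
#3 head=5: mulh.MUL i5 no-port MUL/BR
#4 head=6: beq.BR/sll.ALU i6,i7 dual
#5 head=8: bne.BR/and.ALU i8,i9 dual
#6 head=10: and.ALU/sub.ALU i10,i11 dual
#7 head=12: blt.BR i12 tail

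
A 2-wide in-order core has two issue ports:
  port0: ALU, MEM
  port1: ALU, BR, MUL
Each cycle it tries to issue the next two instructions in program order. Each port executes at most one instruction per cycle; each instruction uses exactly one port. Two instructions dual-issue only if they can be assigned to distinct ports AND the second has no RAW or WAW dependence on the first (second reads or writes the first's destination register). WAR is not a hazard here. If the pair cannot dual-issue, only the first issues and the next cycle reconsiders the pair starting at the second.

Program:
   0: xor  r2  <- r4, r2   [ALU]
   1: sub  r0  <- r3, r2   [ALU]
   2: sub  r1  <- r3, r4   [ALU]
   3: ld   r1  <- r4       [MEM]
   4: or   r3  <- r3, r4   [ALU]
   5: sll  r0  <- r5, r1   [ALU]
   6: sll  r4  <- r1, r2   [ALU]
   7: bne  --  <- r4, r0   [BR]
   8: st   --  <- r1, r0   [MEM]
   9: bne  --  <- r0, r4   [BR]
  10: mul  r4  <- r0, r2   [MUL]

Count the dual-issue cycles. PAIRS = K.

PAIRS = 4

0. xor @i0  | RAW r2
1. sub;sub @i1/i2  | 2-wide
2. ld;or @i3/i4  | 2-wide
3. sll;sll @i5/i6  | 2-wide
4. bne;st @i7/i8  | 2-wide
5. bne @i9  | no-port BR/MUL
6. mul @i10  | tail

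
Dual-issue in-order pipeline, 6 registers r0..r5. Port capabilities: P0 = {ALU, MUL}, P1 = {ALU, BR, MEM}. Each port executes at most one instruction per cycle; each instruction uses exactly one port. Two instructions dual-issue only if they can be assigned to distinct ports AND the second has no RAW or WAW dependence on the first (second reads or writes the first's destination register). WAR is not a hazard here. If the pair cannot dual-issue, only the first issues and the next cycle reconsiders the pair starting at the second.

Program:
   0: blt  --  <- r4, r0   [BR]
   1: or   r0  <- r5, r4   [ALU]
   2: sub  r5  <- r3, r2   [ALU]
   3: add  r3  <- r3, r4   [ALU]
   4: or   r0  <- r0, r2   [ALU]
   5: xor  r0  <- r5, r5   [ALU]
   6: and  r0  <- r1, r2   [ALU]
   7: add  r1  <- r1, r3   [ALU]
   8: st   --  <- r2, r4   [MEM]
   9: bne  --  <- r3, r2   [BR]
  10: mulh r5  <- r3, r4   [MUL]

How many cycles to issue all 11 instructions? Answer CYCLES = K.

CYCLES = 7

#0 head=0: blt;or i0,i1 dual
#1 head=2: sub;add i2,i3 dual
#2 head=4: or i4 WAW r0
#3 head=5: xor i5 WAW r0
#4 head=6: and;add i6,i7 dual
#5 head=8: st i8 no-port MEM/BR
#6 head=9: bne;mulh i9,i10 dual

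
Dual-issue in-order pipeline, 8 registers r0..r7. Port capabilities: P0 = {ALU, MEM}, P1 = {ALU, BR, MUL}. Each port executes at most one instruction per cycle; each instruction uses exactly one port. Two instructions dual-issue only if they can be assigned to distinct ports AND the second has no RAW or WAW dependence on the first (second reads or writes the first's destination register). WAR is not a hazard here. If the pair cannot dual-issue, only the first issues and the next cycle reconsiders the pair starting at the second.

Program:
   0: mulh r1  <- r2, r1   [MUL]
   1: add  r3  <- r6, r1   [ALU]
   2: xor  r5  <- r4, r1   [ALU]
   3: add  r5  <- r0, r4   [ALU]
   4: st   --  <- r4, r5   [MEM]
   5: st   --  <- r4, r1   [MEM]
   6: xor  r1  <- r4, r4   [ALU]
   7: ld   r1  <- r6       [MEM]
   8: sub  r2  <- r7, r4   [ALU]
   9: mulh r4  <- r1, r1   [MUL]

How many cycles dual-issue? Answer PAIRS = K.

PAIRS = 3

[0] i0  mulh.MUL  -- RAW r1
[1] i1+i2  add.ALU;xor.ALU  -- 2-wide
[2] i3  add.ALU  -- RAW r5
[3] i4  st.MEM  -- no-port MEM/MEM
[4] i5+i6  st.MEM;xor.ALU  -- 2-wide
[5] i7+i8  ld.MEM;sub.ALU  -- 2-wide
[6] i9  mulh.MUL  -- tail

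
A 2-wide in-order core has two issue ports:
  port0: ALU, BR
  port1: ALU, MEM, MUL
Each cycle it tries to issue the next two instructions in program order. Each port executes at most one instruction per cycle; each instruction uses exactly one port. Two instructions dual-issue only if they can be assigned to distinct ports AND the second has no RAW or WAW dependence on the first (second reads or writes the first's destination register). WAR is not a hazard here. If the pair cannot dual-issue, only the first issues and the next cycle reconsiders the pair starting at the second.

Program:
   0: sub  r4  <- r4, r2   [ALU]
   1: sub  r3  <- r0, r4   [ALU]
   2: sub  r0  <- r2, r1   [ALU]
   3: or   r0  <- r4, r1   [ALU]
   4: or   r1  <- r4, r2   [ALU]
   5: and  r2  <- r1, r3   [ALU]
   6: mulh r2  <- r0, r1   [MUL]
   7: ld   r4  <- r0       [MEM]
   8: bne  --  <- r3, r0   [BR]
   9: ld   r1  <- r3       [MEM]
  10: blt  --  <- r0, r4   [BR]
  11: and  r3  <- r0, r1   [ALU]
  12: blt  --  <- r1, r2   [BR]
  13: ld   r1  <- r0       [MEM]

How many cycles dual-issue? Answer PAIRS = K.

0. sub @i0  | RAW r4
1. sub+sub @i1&i2  | 2-wide
2. or+or @i3&i4  | 2-wide
3. and @i5  | WAW r2
4. mulh @i6  | no-port MUL/MEM
5. ld+bne @i7&i8  | 2-wide
6. ld+blt @i9&i10  | 2-wide
7. and+blt @i11&i12  | 2-wide
8. ld @i13  | tail

PAIRS = 5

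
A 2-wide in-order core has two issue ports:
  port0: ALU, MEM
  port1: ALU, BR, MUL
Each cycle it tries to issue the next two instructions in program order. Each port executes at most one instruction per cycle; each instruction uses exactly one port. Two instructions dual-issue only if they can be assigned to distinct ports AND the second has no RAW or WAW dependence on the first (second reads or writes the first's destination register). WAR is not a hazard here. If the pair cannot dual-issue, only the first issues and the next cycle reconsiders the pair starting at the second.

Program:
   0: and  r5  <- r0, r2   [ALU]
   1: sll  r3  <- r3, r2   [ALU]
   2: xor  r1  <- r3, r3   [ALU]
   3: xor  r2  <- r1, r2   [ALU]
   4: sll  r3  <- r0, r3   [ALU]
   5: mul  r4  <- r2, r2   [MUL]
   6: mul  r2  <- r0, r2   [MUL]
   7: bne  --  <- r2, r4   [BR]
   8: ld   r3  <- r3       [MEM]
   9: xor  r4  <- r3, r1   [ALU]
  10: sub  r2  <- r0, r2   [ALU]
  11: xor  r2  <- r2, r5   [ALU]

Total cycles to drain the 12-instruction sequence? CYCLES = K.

CYCLES = 8

0. and.ALU sll.ALU @i0&i1  | pair
1. xor.ALU @i2  | RAW r1
2. xor.ALU sll.ALU @i3&i4  | pair
3. mul.MUL @i5  | no-port MUL/MUL
4. mul.MUL @i6  | no-port MUL/BR
5. bne.BR ld.MEM @i7&i8  | pair
6. xor.ALU sub.ALU @i9&i10  | pair
7. xor.ALU @i11  | tail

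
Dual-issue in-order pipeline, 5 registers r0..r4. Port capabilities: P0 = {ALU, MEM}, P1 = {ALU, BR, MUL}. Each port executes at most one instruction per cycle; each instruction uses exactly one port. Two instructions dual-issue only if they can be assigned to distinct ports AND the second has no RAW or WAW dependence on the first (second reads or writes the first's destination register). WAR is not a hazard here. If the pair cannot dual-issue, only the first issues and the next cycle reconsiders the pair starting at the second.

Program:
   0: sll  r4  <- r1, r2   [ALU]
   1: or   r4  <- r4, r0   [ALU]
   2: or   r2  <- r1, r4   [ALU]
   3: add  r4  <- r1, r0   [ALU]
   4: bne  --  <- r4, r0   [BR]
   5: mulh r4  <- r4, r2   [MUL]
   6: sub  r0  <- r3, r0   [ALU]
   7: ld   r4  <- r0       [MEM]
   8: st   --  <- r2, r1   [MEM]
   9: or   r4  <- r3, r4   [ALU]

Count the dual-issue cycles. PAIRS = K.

PAIRS = 3

#0 head=0: sll i0 RAW+WAW r4
#1 head=1: or i1 RAW r4
#2 head=2: or+add i2&i3 dual
#3 head=4: bne i4 no-port BR/MUL
#4 head=5: mulh+sub i5&i6 dual
#5 head=7: ld i7 no-port MEM/MEM
#6 head=8: st+or i8&i9 dual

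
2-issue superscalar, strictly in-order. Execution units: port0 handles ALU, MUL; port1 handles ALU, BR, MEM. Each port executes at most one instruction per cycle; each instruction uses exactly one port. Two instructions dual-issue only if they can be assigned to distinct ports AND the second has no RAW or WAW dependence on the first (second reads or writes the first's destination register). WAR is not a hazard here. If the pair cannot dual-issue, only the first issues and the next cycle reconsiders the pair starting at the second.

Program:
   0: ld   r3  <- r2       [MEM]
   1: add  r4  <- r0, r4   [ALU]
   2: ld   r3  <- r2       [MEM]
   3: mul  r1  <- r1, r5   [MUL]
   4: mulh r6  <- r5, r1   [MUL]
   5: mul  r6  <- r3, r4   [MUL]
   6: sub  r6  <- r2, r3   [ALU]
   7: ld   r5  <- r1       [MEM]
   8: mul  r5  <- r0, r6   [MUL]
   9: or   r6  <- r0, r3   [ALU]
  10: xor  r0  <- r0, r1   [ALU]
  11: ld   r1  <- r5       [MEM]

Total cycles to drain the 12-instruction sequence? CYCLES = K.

CYCLES = 7

t=0 i0+i1:ld/add ; dual
t=1 i2+i3:ld/mul ; dual
t=2 i4:mulh ; no-port MUL/MUL
t=3 i5:mul ; WAW r6
t=4 i6+i7:sub/ld ; dual
t=5 i8+i9:mul/or ; dual
t=6 i10+i11:xor/ld ; dual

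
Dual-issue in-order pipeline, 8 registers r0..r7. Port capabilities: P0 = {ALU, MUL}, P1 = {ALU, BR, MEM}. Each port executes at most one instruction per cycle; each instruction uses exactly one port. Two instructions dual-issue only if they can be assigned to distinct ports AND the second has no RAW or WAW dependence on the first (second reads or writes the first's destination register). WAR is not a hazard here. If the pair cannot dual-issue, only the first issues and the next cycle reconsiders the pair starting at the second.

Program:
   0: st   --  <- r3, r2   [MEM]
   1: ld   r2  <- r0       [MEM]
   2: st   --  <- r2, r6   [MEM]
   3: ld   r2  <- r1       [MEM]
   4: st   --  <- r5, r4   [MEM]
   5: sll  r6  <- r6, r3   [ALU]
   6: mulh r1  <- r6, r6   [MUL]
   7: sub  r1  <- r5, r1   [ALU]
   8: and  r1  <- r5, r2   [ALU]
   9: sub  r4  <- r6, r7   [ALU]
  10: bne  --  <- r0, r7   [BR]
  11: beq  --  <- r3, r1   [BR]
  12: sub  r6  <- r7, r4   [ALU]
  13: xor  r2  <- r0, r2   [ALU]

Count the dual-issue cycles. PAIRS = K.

PAIRS = 3

c0: i0 st  no-port MEM/MEM
c1: i1 ld  no-port MEM/MEM
c2: i2 st  no-port MEM/MEM
c3: i3 ld  no-port MEM/MEM
c4: i4&i5 st/sll  2-wide
c5: i6 mulh  RAW+WAW r1
c6: i7 sub  WAW r1
c7: i8&i9 and/sub  2-wide
c8: i10 bne  no-port BR/BR
c9: i11&i12 beq/sub  2-wide
c10: i13 xor  tail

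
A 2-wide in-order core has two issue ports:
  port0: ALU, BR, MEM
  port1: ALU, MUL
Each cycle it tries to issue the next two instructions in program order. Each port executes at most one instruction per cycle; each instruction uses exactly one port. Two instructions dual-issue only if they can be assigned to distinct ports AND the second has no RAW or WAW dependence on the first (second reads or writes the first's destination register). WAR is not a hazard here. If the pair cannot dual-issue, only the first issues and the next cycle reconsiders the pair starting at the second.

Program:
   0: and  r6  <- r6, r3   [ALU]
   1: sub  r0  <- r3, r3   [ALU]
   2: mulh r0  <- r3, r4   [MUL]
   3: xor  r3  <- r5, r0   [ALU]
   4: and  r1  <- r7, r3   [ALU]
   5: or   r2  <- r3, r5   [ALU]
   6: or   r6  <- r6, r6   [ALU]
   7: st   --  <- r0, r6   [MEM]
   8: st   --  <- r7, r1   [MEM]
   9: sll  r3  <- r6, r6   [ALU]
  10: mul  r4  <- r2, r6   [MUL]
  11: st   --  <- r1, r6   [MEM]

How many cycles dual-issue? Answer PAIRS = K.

[0] i0,i1  and;sub  -- pair
[1] i2  mulh  -- RAW r0
[2] i3  xor  -- RAW r3
[3] i4,i5  and;or  -- pair
[4] i6  or  -- RAW r6
[5] i7  st  -- no-port MEM/MEM
[6] i8,i9  st;sll  -- pair
[7] i10,i11  mul;st  -- pair

PAIRS = 4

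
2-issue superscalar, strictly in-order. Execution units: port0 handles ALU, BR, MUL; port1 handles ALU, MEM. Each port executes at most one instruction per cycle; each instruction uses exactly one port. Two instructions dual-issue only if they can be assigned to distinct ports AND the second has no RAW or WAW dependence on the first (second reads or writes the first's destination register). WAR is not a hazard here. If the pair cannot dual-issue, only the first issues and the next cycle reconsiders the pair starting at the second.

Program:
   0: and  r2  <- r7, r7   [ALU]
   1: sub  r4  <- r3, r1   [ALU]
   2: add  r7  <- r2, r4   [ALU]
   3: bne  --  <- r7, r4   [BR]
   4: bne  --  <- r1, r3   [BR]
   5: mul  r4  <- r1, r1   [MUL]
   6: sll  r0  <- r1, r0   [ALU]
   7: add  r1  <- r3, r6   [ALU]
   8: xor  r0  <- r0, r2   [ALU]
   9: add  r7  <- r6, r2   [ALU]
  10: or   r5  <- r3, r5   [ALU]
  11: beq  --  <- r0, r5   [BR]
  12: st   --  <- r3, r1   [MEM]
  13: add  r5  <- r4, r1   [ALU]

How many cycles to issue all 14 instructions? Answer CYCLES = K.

CYCLES = 9

c0: i0+i1 and+sub  dual
c1: i2 add  RAW r7
c2: i3 bne  no-port BR/BR
c3: i4 bne  no-port BR/MUL
c4: i5+i6 mul+sll  dual
c5: i7+i8 add+xor  dual
c6: i9+i10 add+or  dual
c7: i11+i12 beq+st  dual
c8: i13 add  tail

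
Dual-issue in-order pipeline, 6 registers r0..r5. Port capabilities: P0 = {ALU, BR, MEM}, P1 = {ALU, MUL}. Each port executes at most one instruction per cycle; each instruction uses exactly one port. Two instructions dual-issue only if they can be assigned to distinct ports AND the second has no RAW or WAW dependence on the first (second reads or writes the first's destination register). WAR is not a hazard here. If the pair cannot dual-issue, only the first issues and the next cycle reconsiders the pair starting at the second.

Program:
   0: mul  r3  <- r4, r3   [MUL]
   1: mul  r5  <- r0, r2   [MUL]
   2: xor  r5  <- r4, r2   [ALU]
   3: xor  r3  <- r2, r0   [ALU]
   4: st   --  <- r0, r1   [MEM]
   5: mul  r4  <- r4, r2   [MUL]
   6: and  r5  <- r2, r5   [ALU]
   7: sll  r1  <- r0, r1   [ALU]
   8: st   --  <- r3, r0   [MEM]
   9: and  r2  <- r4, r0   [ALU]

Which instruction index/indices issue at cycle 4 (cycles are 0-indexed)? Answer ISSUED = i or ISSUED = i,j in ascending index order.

ISSUED = 6,7

0. mul.MUL @i0  | no-port MUL/MUL
1. mul.MUL @i1  | WAW r5
2. xor.ALU xor.ALU @i2,i3  | dual
3. st.MEM mul.MUL @i4,i5  | dual
4. and.ALU sll.ALU @i6,i7  | dual
5. st.MEM and.ALU @i8,i9  | dual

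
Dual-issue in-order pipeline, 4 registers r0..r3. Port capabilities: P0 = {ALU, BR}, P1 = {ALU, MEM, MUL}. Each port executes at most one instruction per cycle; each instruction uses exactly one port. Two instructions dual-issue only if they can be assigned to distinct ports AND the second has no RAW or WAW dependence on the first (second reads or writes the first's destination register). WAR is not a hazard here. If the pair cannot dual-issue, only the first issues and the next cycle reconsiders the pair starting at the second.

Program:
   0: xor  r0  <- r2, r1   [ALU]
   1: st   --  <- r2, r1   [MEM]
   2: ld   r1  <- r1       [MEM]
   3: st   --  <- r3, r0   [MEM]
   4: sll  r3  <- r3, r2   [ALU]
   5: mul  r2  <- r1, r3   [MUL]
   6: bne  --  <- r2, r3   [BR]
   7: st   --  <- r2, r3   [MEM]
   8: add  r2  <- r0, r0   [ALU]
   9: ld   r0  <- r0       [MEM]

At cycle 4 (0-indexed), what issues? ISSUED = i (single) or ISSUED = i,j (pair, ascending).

  cy0 -> i0+i1 (xor.ALU+st.MEM) 2-wide
  cy1 -> i2 (ld.MEM) no-port MEM/MEM
  cy2 -> i3+i4 (st.MEM+sll.ALU) 2-wide
  cy3 -> i5 (mul.MUL) RAW r2
  cy4 -> i6+i7 (bne.BR+st.MEM) 2-wide
  cy5 -> i8+i9 (add.ALU+ld.MEM) 2-wide

ISSUED = 6,7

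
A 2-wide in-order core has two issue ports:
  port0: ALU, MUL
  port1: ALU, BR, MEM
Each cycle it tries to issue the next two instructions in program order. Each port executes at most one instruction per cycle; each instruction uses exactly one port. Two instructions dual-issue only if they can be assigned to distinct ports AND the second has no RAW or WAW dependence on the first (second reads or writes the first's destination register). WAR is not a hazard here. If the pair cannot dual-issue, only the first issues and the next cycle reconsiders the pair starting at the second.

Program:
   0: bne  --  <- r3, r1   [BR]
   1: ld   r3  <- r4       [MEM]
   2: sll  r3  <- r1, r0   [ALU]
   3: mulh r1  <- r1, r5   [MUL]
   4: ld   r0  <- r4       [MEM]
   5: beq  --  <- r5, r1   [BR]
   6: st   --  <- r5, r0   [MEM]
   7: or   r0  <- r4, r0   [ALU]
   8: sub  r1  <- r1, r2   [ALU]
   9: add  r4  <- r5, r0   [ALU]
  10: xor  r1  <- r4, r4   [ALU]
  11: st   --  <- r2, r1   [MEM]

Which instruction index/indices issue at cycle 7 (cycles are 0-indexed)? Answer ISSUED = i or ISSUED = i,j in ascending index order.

ISSUED = 10

#0 head=0: bne.BR i0 no-port BR/MEM
#1 head=1: ld.MEM i1 WAW r3
#2 head=2: sll.ALU+mulh.MUL i2+i3 dual
#3 head=4: ld.MEM i4 no-port MEM/BR
#4 head=5: beq.BR i5 no-port BR/MEM
#5 head=6: st.MEM+or.ALU i6+i7 dual
#6 head=8: sub.ALU+add.ALU i8+i9 dual
#7 head=10: xor.ALU i10 RAW r1
#8 head=11: st.MEM i11 tail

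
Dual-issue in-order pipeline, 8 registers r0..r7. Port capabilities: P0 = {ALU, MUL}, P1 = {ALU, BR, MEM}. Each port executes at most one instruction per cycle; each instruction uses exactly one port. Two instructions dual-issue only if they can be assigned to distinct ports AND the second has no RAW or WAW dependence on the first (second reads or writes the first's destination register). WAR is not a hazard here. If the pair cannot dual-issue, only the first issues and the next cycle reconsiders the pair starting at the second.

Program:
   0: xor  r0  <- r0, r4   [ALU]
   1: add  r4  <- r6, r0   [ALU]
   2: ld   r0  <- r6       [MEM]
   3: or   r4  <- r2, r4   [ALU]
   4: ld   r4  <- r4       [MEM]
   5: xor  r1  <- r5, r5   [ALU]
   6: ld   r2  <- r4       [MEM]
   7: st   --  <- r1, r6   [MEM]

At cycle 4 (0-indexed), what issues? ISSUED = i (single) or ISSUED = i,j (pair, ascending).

ISSUED = 6

#0 head=0: xor i0 RAW r0
#1 head=1: add ld i1&i2 2-wide
#2 head=3: or i3 RAW+WAW r4
#3 head=4: ld xor i4&i5 2-wide
#4 head=6: ld i6 no-port MEM/MEM
#5 head=7: st i7 tail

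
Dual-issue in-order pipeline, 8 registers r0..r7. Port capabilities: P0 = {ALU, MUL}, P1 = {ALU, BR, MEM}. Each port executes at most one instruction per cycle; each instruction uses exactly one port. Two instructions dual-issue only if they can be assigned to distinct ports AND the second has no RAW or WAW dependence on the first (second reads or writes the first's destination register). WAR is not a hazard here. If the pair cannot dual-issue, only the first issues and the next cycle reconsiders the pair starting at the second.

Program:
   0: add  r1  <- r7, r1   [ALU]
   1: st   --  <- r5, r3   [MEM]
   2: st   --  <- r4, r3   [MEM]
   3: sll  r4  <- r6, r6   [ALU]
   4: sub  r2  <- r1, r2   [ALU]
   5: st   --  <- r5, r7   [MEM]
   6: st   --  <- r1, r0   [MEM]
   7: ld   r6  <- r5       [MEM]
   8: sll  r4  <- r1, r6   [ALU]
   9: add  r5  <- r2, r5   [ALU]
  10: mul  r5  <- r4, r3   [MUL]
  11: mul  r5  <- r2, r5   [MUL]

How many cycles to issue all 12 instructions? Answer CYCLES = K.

CYCLES = 8

[0] i0+i1  add.ALU st.MEM  -- pair
[1] i2+i3  st.MEM sll.ALU  -- pair
[2] i4+i5  sub.ALU st.MEM  -- pair
[3] i6  st.MEM  -- no-port MEM/MEM
[4] i7  ld.MEM  -- RAW r6
[5] i8+i9  sll.ALU add.ALU  -- pair
[6] i10  mul.MUL  -- no-port MUL/MUL
[7] i11  mul.MUL  -- tail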